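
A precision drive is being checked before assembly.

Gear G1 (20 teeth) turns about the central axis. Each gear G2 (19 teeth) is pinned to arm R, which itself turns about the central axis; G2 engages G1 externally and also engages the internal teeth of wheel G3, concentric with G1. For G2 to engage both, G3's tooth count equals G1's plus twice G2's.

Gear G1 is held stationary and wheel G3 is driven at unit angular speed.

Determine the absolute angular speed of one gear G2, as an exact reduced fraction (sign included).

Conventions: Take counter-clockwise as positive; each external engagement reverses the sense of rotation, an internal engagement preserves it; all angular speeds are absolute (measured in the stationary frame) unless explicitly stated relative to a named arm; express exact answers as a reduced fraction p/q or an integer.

29/19

recognized (axles ride arm R): planetary set, 20/19/58 teeth
ring teeth: 20 + 2·19 = 58
20(ω_sun−ω_arm) = −58(ω_ring−ω_arm),  ω_sun = 0, ω_ring = 1
20(0−ω_arm) = −58(1−ω_arm)  ⇒  78·ω_arm = 58  ⇒  ω_arm = 29/39
sun–planet mesh: 20·(0−29/39) = −19·(ω_p−ω_arm)  ⇒  ω_p−ω_arm = 580/741
ω_p = 29/39 + 580/741 = 29/19
exact speed ratio = 29/19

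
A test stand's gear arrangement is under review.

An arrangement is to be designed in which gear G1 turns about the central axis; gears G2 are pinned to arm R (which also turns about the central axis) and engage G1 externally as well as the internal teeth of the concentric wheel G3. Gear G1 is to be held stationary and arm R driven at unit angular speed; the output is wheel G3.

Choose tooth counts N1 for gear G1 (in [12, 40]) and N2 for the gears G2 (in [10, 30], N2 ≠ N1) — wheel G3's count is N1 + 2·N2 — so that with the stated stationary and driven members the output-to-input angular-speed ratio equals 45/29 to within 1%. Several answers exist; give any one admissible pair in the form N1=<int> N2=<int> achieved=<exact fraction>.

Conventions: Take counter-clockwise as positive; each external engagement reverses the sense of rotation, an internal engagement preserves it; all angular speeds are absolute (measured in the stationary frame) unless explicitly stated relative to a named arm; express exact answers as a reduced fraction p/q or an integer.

topology: planetary set — design target 45/29, arm = carrier (Willis)
Willis with ω_sun = 0: ω_ring/ω_arm = (N1+N3)/N3; set equal to 45/29  ⇒  N3/N1 = 1/(45/29 − 1) = 29/16
N3 = N1 + 2·N2  ⇒  N2/N1 = (N3/N1 − 1)/2 = (29/16 − 1)/2 = 13/32
smallest multiple with N1 ≥ 12 and N2 ≥ 10: k = 1  ⇒  N1 = 1·32 = 32, N2 = 1·13 = 13 (N1 ≤ 40, N2 ≤ 30, N2 ≠ N1 ✓), N3 = 32 + 2·13 = 58
check: (N1+N3)/N3 with N1 = 32, N3 = 58 gives 45/29; |achieved − target| = 0 ≤ 9/580 ✓

N1=32 N2=13 achieved=45/29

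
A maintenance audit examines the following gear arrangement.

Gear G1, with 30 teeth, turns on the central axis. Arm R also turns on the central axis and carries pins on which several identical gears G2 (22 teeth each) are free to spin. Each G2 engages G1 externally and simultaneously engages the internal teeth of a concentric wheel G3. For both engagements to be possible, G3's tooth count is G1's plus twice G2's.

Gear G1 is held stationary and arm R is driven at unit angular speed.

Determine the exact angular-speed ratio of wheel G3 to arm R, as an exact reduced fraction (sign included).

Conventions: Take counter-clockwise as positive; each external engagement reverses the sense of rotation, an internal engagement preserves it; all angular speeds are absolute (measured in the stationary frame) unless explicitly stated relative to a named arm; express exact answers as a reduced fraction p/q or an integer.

class = planetary set [G3 = 30+2·22 = 74; Willis about the carrier]
ring teeth: 30 + 2·22 = 74
30(ω_sun−ω_arm) = −74(ω_ring−ω_arm),  ω_sun = 0, ω_arm = 1
ω_ring = 1 − (30/74)(0−1) = 52/37
ω_out/ω_in = 52/37

52/37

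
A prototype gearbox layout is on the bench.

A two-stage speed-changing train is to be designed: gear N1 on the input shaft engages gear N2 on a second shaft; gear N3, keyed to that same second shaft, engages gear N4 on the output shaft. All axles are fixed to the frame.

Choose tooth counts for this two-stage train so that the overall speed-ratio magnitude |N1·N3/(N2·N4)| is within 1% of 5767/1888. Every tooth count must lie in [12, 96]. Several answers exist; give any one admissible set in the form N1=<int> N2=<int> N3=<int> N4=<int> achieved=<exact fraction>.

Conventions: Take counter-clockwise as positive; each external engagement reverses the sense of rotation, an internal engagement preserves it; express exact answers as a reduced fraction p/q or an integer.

design class (target 5767/1888): fixed-axis compound train
target = 5767/1888 in lowest terms: an exact hit needs N1·N3 = k·5767 and N2·N4 = k·1888 for one integer k, every count in [12, 96]; additionally prefer no 1:1 stage (N1 ≠ N2, N3 ≠ N4)
k = 1: N1·N3 = 5767 = 73·79, N2·N4 = 1888 = 32·59
achieved = 73·79/(32·59) = 5767/1888; |achieved − target| = 0 ≤ 5767/188800 ✓

N1=73 N2=32 N3=79 N4=59 achieved=5767/1888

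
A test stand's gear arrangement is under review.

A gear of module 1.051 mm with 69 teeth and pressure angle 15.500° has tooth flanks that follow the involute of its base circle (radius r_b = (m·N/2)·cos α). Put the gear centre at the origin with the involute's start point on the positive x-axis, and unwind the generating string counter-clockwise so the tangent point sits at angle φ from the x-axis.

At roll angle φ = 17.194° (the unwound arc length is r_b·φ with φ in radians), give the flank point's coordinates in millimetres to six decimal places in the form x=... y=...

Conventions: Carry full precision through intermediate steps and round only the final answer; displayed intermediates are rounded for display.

topology: single-mesh involute geometry — m = 1.051, N = 69
pitch radius r_p = m·N/2 = 1.051·69/2 = 36.259500
base radius r_b = r_p·cos α = 36.259500·cos 15.500° = 34.940758
roll angle φ = 17.194° = 0.30009191 rad
x = r_b·(cos φ + φ·sin φ) = 36.478812
y = r_b·(sin φ − φ·cos φ) = 0.311931

x=36.478812 y=0.311931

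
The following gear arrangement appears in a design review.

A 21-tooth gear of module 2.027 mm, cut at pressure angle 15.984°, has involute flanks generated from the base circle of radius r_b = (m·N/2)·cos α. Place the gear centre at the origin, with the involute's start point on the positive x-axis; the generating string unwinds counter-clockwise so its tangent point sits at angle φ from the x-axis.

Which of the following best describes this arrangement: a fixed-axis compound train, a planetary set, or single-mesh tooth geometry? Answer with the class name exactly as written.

single-mesh tooth geometry

topology: single-mesh involute geometry — m = 2.027, N = 21
classification: single-mesh tooth geometry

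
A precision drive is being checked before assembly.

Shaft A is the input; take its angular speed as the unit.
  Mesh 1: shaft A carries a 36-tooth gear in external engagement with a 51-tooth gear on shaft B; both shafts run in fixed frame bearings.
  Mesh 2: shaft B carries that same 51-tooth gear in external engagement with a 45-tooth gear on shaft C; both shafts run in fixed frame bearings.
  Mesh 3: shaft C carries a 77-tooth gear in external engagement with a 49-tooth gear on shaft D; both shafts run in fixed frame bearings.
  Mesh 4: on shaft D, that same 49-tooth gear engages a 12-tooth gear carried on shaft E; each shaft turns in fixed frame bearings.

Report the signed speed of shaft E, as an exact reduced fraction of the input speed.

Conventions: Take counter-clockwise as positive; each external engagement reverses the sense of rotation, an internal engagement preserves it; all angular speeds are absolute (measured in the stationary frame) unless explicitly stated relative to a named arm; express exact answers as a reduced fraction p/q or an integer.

77/15

4-mesh fixed-axis compound train (all bearings frame-fixed)
mesh 1 [36T→51T]: |ω|/ω_in = 1×36/51 = 12/17, sense flips to −
mesh 2 [51T→45T]: |ω|/ω_in = (12/17)×51/45 = 4/5, sense flips to +
mesh 3 [77T→49T]: |ω|/ω_in = (4/5)×77/49 = 44/35, sense flips to −
mesh 4 [49T→12T]: |ω|/ω_in = (44/35)×49/12 = 77/15, sense flips to +
signed output speed (× input speed) = 77/15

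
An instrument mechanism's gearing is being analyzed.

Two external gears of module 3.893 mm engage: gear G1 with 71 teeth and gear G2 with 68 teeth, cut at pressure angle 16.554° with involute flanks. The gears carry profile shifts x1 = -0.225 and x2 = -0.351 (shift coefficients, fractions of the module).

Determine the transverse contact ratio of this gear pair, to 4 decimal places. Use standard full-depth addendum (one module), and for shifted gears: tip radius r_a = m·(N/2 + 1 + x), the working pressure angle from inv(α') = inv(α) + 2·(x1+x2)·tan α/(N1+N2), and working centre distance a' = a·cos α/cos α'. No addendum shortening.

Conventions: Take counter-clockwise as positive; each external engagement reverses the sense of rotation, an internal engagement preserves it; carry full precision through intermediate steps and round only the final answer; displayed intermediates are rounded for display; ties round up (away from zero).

2.2514

class = single-mesh tooth geometry [involute pair 71T × 68T, m = 3.893]
base radii: r_b1 = 132.473273, r_b2 = 126.875811
tip radii: r_a1 = 141.218575, r_a2 = 134.888557
inv(α') = inv(16.554°) + 2·(-0.225-0.351)·tan α/(71+68) = 0.00585370  ⇒  α' = 14.75970°
a' = a·cos α / cos α' = 270.5635·cos 16.554°/cos 14.75970° = 268.198886
action lengths: √(r_a1²−r_b1²) = 48.923592, √(r_a2²−r_b2²) = 45.797941
base pitch p_b = π·m·cos α = 11.723298
CR = (48.923592 + 45.797941 − 268.198886·sin 14.75970°)/11.723298 = 2.251387
contact ratio ≈ 2.2514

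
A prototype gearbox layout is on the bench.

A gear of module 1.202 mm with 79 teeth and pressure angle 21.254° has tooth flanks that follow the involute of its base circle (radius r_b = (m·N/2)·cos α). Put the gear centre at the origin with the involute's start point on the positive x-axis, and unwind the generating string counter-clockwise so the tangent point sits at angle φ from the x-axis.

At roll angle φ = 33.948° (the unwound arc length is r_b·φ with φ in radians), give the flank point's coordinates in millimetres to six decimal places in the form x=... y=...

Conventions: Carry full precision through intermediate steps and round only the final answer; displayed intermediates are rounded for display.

topology: single-mesh involute geometry — m = 1.202, N = 79
pitch radius r_p = m·N/2 = 1.202·79/2 = 47.479000
base radius r_b = r_p·cos α = 47.479000·cos 21.254° = 44.249600
roll angle φ = 33.948° = 0.59250437 rad
x = r_b·(cos φ + φ·sin φ) = 51.348255
y = r_b·(sin φ − φ·cos φ) = 2.961687

x=51.348255 y=2.961687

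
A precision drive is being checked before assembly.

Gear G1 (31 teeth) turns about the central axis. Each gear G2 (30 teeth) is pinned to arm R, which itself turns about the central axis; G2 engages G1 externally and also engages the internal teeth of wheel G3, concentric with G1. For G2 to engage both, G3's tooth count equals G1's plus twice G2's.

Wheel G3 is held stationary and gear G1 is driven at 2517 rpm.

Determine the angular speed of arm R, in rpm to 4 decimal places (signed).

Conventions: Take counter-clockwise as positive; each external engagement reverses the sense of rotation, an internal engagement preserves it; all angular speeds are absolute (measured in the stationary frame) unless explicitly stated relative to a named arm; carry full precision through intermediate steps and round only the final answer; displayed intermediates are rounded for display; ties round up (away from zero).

+639.5656 rpm

class = planetary set [G3 = 31+2·30 = 91; Willis about the carrier]
normalise by the input: solve with ω_sun = 1, then scale by 2517 rpm
ring teeth: 31 + 2·30 = 91
31(ω_sun−ω_arm) = −91(ω_ring−ω_arm),  ω_ring = 0, ω_sun = 1
31(1−ω_arm) = −91(0−ω_arm)  ⇒  122·ω_arm = 31  ⇒  ω_arm = 31/122
scale: ω_arm = 31/122 × 2517 rpm = +639.5656 rpm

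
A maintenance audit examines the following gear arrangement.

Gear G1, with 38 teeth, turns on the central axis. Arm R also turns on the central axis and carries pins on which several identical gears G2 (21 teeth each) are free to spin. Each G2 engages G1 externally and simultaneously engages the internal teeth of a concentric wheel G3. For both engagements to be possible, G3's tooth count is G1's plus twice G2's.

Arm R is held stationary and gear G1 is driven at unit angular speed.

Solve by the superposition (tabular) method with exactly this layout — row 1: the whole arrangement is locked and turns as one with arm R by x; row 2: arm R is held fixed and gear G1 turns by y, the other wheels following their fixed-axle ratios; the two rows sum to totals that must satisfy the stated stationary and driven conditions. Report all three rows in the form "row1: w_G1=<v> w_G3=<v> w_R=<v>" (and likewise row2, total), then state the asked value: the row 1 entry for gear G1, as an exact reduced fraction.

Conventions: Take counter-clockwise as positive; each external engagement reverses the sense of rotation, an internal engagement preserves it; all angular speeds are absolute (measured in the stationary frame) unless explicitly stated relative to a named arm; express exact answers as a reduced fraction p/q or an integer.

planetary set (38T centre, 21T on arm, 80T internal) — Willis relation
row 1 (train locked, turned with arm): all members turn x
row 2: sun turns y, ring = −(38/80)·y, arm 0
boundary: total ω_arm = x = 0 and total ω_sun = x + y = 1  ⇒  y = 1, x = 0
row 2 ring = −(38/80)·1 = -19/40
totals (row 1 + row 2): sun 0 + 1 = 1, ring 0 + (-19/40) = -19/40, arm 0 + 0 = 0
asked cell (row1, sun) = 0

row1: w_G1=0 w_G3=0 w_R=0
row2: w_G1=1 w_G3=-19/40 w_R=0
total: w_G1=1 w_G3=-19/40 w_R=0
asked value: 0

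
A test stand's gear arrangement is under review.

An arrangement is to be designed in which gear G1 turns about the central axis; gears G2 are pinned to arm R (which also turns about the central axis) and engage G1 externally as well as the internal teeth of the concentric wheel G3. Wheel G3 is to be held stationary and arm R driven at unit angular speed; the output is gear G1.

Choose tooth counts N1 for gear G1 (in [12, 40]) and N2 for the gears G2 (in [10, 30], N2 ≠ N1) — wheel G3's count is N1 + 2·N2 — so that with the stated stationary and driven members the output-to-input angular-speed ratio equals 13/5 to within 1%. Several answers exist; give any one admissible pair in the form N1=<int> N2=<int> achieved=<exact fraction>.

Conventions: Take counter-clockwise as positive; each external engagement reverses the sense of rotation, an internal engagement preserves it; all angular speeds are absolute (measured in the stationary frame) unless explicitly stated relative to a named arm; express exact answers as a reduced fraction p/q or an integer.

planetary set to be sized for 13/5 (Willis relation)
Willis with ω_ring = 0: ω_sun/ω_arm = (N1+N3)/N1; set equal to 13/5  ⇒  N3/N1 = 13/5 − 1 = 8/5
N3 = N1 + 2·N2  ⇒  N2/N1 = (N3/N1 − 1)/2 = (8/5 − 1)/2 = 3/10
smallest multiple with N1 ≥ 12 and N2 ≥ 10: k = 4  ⇒  N1 = 4·10 = 40, N2 = 4·3 = 12 (N1 ≤ 40, N2 ≤ 30, N2 ≠ N1 ✓), N3 = 40 + 2·12 = 64
check: (N1+N3)/N1 with N1 = 40, N3 = 64 gives 13/5; |achieved − target| = 0 ≤ 13/500 ✓

N1=40 N2=12 achieved=13/5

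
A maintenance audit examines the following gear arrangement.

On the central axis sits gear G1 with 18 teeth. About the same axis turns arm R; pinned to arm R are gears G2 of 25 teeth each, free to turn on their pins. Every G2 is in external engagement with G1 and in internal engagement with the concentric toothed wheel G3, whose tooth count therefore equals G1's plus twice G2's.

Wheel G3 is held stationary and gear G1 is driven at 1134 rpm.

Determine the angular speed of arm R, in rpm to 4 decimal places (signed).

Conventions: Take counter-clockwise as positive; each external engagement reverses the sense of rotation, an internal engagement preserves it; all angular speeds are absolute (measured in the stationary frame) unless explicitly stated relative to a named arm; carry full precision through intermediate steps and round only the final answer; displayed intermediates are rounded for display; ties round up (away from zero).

+237.3488 rpm

recognized (axles ride arm R): planetary set, 18/25/68 teeth
normalise by the input: solve with ω_sun = 1, then scale by 1134 rpm
ring teeth: 18 + 2·25 = 68
18(ω_sun−ω_arm) = −68(ω_ring−ω_arm),  ω_ring = 0, ω_sun = 1
18(1−ω_arm) = −68(0−ω_arm)  ⇒  86·ω_arm = 18  ⇒  ω_arm = 9/43
scale: ω_arm = 9/43 × 1134 rpm = +237.3488 rpm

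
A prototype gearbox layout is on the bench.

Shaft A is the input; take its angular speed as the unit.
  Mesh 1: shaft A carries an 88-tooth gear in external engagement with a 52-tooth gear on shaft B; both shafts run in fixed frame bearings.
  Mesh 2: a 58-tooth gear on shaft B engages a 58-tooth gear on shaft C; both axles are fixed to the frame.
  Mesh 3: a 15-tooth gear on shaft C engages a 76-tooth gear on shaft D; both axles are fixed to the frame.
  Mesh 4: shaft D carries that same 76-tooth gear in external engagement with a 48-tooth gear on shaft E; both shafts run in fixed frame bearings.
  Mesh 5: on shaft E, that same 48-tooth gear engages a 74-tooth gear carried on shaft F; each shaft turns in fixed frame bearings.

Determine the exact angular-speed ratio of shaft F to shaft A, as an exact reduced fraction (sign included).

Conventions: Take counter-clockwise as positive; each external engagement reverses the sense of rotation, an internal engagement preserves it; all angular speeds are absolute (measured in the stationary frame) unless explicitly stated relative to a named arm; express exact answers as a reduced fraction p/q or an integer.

class = fixed-axis compound train [5 meshes; 5 ratios multiply, 5 sense flips]
mesh 1 [88T→52T]: running ratio 22/13, sense −
mesh 2 [58T→58T]: running ratio 22/13, sense +
mesh 3 [15T→76T]: running ratio 165/494, sense −
mesh 4 [76T→48T]: running ratio 55/104, sense +
mesh 5 [48T→74T]: running ratio 165/481, sense −
ω_out/ω_in = -165/481

-165/481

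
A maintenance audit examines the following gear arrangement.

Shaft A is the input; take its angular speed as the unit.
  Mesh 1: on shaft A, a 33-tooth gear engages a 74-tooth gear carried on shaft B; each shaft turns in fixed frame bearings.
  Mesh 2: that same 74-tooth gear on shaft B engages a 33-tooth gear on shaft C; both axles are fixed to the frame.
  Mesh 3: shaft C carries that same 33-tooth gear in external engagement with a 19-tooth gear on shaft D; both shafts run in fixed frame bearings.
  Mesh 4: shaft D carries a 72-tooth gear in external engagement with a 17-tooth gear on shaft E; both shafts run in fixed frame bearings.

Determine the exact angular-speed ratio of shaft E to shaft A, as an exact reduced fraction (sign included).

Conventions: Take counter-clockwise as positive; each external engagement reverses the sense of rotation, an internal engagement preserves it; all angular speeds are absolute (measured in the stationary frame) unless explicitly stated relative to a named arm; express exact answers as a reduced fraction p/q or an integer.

2376/323

class = fixed-axis compound train [4 meshes; 4 ratios multiply, 4 sense flips]
mesh 1 [33T→74T]: running ratio 33/74, sense −
mesh 2 [74T→33T]: running ratio 1, sense +
mesh 3 [33T→19T]: running ratio 33/19, sense −
mesh 4 [72T→17T]: running ratio 2376/323, sense +
ω_out/ω_in = 2376/323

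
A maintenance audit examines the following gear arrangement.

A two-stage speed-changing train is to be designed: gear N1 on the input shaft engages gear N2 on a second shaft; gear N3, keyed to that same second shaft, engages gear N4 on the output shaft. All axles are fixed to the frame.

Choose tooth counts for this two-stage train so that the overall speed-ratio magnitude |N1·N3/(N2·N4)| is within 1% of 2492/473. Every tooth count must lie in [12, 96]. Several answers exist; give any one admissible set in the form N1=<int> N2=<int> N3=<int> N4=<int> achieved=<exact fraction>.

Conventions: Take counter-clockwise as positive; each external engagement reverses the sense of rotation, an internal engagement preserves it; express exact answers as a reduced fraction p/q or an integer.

N1=56 N2=22 N3=89 N4=43 achieved=2492/473

topology: fixed-axis compound train — 2 stages, target 2492/473
target = 2492/473 in lowest terms: an exact hit needs N1·N3 = k·2492 and N2·N4 = k·473 for one integer k, every count in [12, 96]; additionally prefer no 1:1 stage (N1 ≠ N2, N3 ≠ N4)
k = 1: no 1:1-free in-range split of k·2492 and k·473 into factor pairs; take k = 2
k = 2: N1·N3 = 4984 = 56·89, N2·N4 = 946 = 22·43
achieved = 56·89/(22·43) = 2492/473; |achieved − target| = 0 ≤ 623/11825 ✓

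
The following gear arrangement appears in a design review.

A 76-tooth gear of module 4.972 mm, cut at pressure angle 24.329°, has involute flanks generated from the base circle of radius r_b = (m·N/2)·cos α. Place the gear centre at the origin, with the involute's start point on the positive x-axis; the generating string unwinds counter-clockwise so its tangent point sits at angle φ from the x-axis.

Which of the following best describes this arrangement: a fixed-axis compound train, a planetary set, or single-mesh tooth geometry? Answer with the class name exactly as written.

class = single-mesh tooth geometry [base-circle involute, m = 4.972, 76T]
classification: single-mesh tooth geometry

single-mesh tooth geometry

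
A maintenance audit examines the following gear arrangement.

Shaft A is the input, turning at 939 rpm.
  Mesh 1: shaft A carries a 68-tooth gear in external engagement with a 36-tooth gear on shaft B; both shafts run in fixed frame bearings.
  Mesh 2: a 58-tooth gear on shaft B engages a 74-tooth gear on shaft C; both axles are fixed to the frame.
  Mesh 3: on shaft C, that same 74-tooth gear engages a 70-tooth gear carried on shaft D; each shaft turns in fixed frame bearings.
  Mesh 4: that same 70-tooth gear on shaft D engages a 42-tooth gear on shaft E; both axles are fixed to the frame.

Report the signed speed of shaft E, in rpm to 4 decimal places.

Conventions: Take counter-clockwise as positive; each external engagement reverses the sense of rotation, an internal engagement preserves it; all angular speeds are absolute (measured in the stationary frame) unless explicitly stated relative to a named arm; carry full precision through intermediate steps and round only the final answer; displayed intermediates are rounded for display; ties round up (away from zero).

class = fixed-axis compound train [4 meshes; 4 ratios multiply, 4 sense flips]
mesh 1 [68T→36T]: ω = 939.0000×68/36 = 1773.6667 rpm, sense flips to −
mesh 2 [58T→74T]: ω = 1773.6667×58/74 = 1390.1712 rpm, sense flips to +
mesh 3 [74T→70T]: ω = 1390.1712×74/70 = 1469.6095 rpm, sense flips to −
mesh 4 [70T→42T]: ω = 1469.6095×70/42 = 2449.3492 rpm, sense flips to +
signed output speed = +2449.3492 rpm

+2449.3492 rpm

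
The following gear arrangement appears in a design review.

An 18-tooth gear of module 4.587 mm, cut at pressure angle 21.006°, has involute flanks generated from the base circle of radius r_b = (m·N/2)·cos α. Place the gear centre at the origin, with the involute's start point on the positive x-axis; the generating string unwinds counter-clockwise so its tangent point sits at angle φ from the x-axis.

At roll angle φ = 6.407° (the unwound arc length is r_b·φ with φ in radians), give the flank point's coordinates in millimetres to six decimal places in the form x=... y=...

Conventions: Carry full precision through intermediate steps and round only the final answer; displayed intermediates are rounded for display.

recognized (one wheel, involute flank): single-mesh tooth geometry, m = 4.587, N = 18
pitch radius r_p = m·N/2 = 4.587·18/2 = 41.283000
base radius r_b = r_p·cos α = 41.283000·cos 21.006° = 38.539451
roll angle φ = 6.407° = 0.11182325 rad
x = r_b·(cos φ + φ·sin φ) = 38.779656
y = r_b·(sin φ − φ·cos φ) = 0.017941

x=38.779656 y=0.017941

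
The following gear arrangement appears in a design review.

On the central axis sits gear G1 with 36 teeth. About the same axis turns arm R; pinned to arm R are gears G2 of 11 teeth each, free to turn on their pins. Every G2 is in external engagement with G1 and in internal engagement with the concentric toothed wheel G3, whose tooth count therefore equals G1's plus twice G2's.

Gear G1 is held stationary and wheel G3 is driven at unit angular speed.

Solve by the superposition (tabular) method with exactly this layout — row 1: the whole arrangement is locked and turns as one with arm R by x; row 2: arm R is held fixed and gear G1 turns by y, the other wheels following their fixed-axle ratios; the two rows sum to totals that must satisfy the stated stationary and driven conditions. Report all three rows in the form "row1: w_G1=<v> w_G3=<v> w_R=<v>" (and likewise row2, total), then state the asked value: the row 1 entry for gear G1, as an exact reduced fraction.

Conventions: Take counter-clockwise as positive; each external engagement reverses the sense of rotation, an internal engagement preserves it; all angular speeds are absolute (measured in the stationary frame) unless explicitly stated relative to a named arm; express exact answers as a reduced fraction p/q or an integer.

row1: w_G1=29/47 w_G3=29/47 w_R=29/47
row2: w_G1=-29/47 w_G3=18/47 w_R=0
total: w_G1=0 w_G3=1 w_R=29/47
asked value: 29/47

class = planetary set [G3 = 36+2·11 = 58; Willis about the carrier]
superposition row 1 [locked train]: every member turns x
superposition row 2 [arm held]: sun y, ring −(36/58)·y, arm 0
boundary: total ω_sun = x + y = 0 and total ω_ring = x − (36/58)·y = 1  ⇒  y = -29/47, x = 29/47
row 2 ring = −(36/58)·(-29/47) = 18/47
totals (row 1 + row 2): sun 29/47 + (-29/47) = 0, ring 29/47 + 18/47 = 1, arm 29/47 + 0 = 29/47
asked cell (row1, sun) = 29/47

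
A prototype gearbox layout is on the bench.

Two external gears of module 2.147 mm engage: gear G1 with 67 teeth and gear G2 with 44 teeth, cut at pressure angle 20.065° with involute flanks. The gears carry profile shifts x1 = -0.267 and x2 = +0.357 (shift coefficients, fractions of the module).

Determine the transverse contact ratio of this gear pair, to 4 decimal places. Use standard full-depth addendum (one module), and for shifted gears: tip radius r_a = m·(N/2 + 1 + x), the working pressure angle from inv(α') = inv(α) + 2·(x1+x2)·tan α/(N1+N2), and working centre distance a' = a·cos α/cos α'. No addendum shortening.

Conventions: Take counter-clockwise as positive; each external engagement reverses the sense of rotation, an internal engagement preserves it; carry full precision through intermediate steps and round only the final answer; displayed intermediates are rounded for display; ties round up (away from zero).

1.7173

recognized (one external pair, fixed centres): single-mesh tooth geometry, m = 2.147, N1 = 67, N2 = 44
base radii: r_b1 = 67.558971, r_b2 = 44.367085
tip radii: r_a1 = 73.498251, r_a2 = 50.147479
inv(α') = inv(20.065°) + 2·(-0.267+0.357)·tan α/(67+44) = 0.01564751  ⇒  α' = 20.31595°
a' = a·cos α / cos α' = 119.1585·cos 20.065°/cos 20.31595° = 119.350576
action lengths: √(r_a1²−r_b1²) = 28.944401, √(r_a2²−r_b2²) = 23.373733
base pitch p_b = π·m·cos α = 6.335605
CR = (28.944401 + 23.373733 − 119.350576·sin 20.31595°)/6.335605 = 1.717281
contact ratio ≈ 1.7173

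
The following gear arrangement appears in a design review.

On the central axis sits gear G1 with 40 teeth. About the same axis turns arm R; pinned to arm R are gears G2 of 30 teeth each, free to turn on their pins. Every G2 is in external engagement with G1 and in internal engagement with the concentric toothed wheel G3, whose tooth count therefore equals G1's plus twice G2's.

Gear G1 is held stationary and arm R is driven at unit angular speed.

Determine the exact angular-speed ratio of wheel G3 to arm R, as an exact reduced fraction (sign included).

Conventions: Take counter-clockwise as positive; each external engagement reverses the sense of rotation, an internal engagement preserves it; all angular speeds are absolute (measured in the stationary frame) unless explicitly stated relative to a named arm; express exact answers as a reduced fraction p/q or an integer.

7/5

topology: planetary set — G1 40T / G2 30T / G3 100T, arm = carrier (Willis)
ring teeth: 40 + 2·30 = 100
40(ω_sun−ω_arm) = −100(ω_ring−ω_arm),  ω_sun = 0, ω_arm = 1
ω_ring = 1 − (40/100)(0−1) = 7/5
ω_out/ω_in = 7/5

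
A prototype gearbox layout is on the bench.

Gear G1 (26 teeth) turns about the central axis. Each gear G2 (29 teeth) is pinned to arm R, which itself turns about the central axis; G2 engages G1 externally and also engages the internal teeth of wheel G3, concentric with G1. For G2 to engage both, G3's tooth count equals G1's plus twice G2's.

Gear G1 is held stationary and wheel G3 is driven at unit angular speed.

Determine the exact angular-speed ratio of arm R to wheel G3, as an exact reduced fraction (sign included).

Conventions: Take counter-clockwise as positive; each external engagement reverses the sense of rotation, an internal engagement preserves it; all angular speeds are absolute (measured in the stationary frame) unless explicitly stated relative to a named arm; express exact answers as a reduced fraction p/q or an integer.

42/55

topology: planetary set — G1 26T / G2 29T / G3 84T, arm = carrier (Willis)
ring teeth: 26 + 2·29 = 84
26(ω_sun−ω_arm) = −84(ω_ring−ω_arm),  ω_sun = 0, ω_ring = 1
26(0−ω_arm) = −84(1−ω_arm)  ⇒  110·ω_arm = 84  ⇒  ω_arm = 42/55
ω_out/ω_in = 42/55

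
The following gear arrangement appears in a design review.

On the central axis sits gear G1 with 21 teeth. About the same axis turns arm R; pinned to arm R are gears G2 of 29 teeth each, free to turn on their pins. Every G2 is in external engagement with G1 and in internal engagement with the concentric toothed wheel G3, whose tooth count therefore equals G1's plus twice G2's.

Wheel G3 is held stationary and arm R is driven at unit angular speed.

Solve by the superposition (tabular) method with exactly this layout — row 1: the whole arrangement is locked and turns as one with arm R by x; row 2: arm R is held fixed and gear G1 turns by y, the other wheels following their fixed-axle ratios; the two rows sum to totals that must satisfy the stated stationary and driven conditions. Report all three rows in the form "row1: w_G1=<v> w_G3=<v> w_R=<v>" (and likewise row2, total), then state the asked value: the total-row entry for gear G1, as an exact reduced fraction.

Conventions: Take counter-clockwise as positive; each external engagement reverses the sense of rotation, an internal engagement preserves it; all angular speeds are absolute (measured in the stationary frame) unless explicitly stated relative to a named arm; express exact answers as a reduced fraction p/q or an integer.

class = planetary set [G3 = 21+2·29 = 79; Willis about the carrier]
row 1: whole set turns with the arm by x
superposition row 2 [arm held]: sun y, ring −(21/79)·y, arm 0
boundary: total ω_ring = x − (21/79)·y = 0 and total ω_arm = x = 1  ⇒  y = 79/21, x = 1
row 2 ring = −(21/79)·79/21 = -1
totals (row 1 + row 2): sun 1 + 79/21 = 100/21, ring 1 + (-1) = 0, arm 1 + 0 = 1
asked cell (total, sun) = 100/21

row1: w_G1=1 w_G3=1 w_R=1
row2: w_G1=79/21 w_G3=-1 w_R=0
total: w_G1=100/21 w_G3=0 w_R=1
asked value: 100/21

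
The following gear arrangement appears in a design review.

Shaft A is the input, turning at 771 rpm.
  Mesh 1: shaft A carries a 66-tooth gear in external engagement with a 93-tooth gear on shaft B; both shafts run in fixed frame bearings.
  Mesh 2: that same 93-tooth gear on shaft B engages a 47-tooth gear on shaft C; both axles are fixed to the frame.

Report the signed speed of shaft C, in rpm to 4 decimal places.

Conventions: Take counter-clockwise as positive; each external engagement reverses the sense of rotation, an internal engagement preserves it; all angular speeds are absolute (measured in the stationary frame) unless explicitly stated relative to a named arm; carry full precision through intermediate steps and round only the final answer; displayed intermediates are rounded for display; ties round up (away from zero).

+1082.6809 rpm

2-mesh fixed-axis compound train (all bearings frame-fixed)
mesh 1 [66T→93T]: ω = 771.0000×66/93 = 547.1613 rpm, sense flips to −
mesh 2 [93T→47T]: ω = 547.1613×93/47 = 1082.6809 rpm, sense flips to +
signed output speed = +1082.6809 rpm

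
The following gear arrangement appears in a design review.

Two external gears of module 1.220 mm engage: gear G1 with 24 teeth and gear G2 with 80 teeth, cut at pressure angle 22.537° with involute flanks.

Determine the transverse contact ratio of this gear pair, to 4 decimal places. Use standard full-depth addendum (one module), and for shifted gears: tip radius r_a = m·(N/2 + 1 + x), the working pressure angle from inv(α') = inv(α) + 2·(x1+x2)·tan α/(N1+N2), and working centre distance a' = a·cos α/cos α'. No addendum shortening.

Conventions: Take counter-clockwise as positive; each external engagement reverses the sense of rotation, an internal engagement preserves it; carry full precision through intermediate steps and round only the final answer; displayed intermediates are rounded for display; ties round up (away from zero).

1.5994

class = single-mesh tooth geometry [involute pair 24T × 80T, m = 1.220]
base radii: r_b1 = 13.521976, r_b2 = 45.073252
tip radii: r_a1 = 15.860000, r_a2 = 50.020000
no profile shift: α' = α, a' = a
action lengths: √(r_a1²−r_b1²) = 8.288291, √(r_a2²−r_b2²) = 21.688761
base pitch p_b = π·m·cos α = 3.540045
CR = (8.288291 + 21.688761 − 63.440000·sin 22.53700°)/3.540045 = 1.599350
contact ratio ≈ 1.5994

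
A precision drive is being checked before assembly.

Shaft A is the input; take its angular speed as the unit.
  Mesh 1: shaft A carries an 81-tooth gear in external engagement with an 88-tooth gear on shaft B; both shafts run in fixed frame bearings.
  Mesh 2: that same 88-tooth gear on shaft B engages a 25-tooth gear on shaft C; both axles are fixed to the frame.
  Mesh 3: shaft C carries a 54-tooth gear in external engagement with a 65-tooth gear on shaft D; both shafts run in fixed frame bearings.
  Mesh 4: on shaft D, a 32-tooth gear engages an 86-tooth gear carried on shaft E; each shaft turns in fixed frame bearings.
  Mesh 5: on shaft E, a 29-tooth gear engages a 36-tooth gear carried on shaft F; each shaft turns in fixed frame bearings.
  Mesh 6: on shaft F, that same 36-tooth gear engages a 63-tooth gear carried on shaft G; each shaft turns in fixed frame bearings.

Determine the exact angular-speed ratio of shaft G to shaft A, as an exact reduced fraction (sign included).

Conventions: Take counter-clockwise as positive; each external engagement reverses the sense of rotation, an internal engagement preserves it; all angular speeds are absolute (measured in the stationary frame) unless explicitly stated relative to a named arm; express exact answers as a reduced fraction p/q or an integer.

class = fixed-axis compound train [6 meshes; 6 ratios multiply, 6 sense flips]
mesh 1 [81T→88T]: running ratio 81/88, sense −
mesh 2 [88T→25T]: running ratio 81/25, sense +
mesh 3 [54T→65T]: running ratio 4374/1625, sense −
mesh 4 [32T→86T]: running ratio 69984/69875, sense +
mesh 5 [29T→36T]: running ratio 56376/69875, sense −
mesh 6 [36T→63T]: running ratio 225504/489125, sense +
ω_out/ω_in = 225504/489125

225504/489125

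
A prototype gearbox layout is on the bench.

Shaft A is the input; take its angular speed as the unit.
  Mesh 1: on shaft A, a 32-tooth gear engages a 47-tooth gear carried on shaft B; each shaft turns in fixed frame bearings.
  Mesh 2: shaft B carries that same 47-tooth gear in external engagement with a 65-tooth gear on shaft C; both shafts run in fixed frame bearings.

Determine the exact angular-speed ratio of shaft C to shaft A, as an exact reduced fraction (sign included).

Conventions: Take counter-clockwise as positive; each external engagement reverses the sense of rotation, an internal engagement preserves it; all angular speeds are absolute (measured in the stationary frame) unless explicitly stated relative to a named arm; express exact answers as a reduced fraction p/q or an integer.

32/65

class = fixed-axis compound train [2 meshes; 2 ratios multiply, 2 sense flips]
mesh 1 [32T→47T]: running ratio 32/47, sense −
mesh 2 [47T→65T]: running ratio 32/65, sense +
ω_out/ω_in = 32/65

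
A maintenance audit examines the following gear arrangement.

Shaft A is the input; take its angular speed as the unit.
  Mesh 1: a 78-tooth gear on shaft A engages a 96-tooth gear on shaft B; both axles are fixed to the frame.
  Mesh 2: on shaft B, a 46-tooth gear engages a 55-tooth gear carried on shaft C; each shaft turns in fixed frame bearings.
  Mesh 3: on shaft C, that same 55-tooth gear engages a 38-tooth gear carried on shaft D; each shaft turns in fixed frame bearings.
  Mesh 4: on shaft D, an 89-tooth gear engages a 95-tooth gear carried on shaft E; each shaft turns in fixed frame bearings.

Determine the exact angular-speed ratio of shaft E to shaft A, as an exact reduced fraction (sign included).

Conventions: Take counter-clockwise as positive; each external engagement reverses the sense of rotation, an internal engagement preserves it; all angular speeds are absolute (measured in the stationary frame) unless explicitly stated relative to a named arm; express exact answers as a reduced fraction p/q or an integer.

26611/28880

class = fixed-axis compound train [4 meshes; 4 ratios multiply, 4 sense flips]
mesh 1 [78T→96T]: running ratio 13/16, sense −
mesh 2 [46T→55T]: running ratio 299/440, sense +
mesh 3 [55T→38T]: running ratio 299/304, sense −
mesh 4 [89T→95T]: running ratio 26611/28880, sense +
ω_out/ω_in = 26611/28880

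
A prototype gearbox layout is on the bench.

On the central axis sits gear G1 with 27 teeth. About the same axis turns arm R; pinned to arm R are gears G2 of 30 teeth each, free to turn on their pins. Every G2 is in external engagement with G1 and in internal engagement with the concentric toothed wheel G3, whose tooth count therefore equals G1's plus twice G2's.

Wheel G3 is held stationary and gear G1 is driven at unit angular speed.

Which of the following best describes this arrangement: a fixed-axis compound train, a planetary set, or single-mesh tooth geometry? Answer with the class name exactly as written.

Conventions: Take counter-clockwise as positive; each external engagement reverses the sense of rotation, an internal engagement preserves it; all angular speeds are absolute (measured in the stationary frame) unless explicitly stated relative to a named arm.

recognized (axles ride arm R): planetary set, 27/30/87 teeth
classification: planetary set

planetary set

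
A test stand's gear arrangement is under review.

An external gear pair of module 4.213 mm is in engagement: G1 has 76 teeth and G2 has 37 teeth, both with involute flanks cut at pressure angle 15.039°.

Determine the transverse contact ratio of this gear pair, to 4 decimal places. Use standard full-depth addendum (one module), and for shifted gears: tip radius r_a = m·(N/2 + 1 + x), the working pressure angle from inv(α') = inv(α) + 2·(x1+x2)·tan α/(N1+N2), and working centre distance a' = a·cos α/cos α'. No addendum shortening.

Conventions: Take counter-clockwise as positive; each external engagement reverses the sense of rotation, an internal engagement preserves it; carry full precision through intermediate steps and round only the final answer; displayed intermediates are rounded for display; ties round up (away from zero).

2.0936

topology: single-mesh involute geometry — m = 4.213, 76T/37T pair
base radii: r_b1 = 154.610689, r_b2 = 75.270993
tip radii: r_a1 = 164.307000, r_a2 = 82.153500
no profile shift: α' = α, a' = a
action lengths: √(r_a1²−r_b1²) = 55.608678, √(r_a2²−r_b2²) = 32.916183
base pitch p_b = π·m·cos α = 12.782205
CR = (55.608678 + 32.916183 − 238.034500·sin 15.03900°)/12.782205 = 2.093575
contact ratio ≈ 2.0936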